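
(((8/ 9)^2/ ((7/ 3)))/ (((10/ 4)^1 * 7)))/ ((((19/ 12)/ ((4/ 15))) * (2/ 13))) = 13312/ 628425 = 0.02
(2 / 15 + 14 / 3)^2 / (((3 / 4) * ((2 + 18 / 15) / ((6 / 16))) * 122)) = 9 / 305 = 0.03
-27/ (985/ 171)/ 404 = -4617/ 397940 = -0.01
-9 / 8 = -1.12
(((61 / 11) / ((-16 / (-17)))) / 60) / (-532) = -0.00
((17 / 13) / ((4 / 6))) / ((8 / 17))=867 / 208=4.17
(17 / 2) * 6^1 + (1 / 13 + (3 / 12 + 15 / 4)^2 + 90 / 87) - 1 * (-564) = 632.11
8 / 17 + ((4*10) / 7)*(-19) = -12864 / 119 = -108.10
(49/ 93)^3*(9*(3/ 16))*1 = 117649/ 476656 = 0.25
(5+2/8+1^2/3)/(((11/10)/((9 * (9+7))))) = 8040/11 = 730.91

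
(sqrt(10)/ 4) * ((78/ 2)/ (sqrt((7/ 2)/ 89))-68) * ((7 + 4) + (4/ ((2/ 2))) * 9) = -799 * sqrt(10) + 1833 * sqrt(3115)/ 14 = 4780.75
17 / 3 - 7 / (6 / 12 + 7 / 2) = 47 / 12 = 3.92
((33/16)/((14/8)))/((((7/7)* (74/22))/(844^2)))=64644492/259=249592.63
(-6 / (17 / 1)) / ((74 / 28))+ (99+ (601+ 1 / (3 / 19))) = 1332599 / 1887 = 706.20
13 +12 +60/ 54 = 26.11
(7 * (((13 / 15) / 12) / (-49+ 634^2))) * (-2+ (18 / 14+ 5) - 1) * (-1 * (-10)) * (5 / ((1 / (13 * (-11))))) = -19435 / 657666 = -0.03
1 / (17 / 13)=13 / 17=0.76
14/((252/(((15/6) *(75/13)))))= 125/156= 0.80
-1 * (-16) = 16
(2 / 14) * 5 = 5 / 7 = 0.71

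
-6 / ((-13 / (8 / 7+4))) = 216 / 91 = 2.37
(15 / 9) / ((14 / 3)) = 0.36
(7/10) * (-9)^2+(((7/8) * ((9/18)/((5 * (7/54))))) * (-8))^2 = 4293/50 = 85.86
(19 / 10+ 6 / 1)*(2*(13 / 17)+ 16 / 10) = 10507 / 425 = 24.72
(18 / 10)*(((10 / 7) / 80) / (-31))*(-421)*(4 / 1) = 3789 / 2170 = 1.75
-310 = -310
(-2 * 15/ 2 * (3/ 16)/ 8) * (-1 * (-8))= -45/ 16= -2.81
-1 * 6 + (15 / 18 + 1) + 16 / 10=-77 / 30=-2.57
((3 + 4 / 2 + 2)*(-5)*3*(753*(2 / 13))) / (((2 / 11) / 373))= -24954130.38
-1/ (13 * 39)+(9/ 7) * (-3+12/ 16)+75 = 1023605/ 14196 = 72.11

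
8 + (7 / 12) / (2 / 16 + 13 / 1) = 362 / 45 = 8.04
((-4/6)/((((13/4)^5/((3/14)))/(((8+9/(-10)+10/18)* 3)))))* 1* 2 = -54272/2998905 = -0.02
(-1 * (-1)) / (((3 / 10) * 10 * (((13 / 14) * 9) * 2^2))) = 7 / 702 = 0.01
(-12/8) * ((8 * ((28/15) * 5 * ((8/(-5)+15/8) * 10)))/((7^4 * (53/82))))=-3608/18179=-0.20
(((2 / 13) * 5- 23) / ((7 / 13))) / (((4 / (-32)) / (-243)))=-561816 / 7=-80259.43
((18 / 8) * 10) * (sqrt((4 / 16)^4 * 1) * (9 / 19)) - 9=-5067 / 608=-8.33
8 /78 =4 /39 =0.10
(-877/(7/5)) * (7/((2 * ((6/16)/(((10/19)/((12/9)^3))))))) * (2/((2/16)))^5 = -25863782400/19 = -1361251705.26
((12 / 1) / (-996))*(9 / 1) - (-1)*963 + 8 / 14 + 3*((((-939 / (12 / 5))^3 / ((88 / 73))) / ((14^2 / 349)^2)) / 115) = -1696853097711422729 / 413029163008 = -4108313.04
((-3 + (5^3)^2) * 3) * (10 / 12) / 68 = 39055 / 68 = 574.34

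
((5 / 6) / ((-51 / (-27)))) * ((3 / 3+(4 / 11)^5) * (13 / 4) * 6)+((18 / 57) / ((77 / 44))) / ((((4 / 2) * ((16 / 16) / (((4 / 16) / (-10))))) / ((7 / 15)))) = 45031114891 / 5201947300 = 8.66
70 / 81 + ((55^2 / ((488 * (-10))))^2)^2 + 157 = 11613788962818337 / 73499483897856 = 158.01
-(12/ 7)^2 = -144/ 49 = -2.94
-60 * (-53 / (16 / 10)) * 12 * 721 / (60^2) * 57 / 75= 726047 / 200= 3630.24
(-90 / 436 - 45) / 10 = -4.52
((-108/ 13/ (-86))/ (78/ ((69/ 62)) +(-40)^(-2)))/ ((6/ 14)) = 1545600/ 480595219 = 0.00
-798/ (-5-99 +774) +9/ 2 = 2217/ 670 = 3.31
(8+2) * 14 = 140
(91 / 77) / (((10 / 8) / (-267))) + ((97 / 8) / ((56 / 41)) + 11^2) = -3019857 / 24640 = -122.56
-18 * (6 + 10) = -288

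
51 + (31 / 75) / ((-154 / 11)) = 53519 / 1050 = 50.97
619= 619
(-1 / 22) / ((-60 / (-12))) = -1 / 110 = -0.01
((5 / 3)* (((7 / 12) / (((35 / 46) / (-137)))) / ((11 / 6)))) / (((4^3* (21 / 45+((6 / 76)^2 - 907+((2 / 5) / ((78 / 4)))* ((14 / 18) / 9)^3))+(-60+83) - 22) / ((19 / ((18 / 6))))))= 248860726479495 / 23874969692965303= 0.01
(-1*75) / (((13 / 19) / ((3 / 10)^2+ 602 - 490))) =-638913 / 52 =-12286.79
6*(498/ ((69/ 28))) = 27888/ 23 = 1212.52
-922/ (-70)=461/ 35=13.17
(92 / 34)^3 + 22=205422 / 4913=41.81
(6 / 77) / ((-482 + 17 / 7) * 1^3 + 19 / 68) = -408 / 2509573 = -0.00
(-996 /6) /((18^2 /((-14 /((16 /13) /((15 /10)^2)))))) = 7553 /576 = 13.11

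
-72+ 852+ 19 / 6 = 4699 / 6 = 783.17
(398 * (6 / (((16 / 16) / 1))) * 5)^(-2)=1 / 142563600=0.00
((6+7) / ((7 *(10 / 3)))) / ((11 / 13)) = 507 / 770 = 0.66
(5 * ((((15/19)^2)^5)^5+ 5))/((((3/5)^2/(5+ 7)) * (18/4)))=43316234010179793538178881344156752550137440680163767257698835630000/233907319339360769519389031418230729748320068079697487875411603027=185.19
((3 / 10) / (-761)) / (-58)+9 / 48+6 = 10924167 / 1765520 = 6.19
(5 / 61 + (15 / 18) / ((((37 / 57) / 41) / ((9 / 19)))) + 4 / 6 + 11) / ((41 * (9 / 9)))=0.89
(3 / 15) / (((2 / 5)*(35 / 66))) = 33 / 35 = 0.94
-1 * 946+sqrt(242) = -946+11 * sqrt(2) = -930.44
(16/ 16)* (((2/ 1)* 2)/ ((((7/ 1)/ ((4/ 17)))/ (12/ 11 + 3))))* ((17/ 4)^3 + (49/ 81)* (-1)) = 1974085/ 47124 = 41.89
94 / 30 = 47 / 15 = 3.13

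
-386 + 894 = 508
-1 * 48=-48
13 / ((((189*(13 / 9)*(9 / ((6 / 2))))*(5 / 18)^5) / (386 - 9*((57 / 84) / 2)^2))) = 7920747567 / 2143750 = 3694.81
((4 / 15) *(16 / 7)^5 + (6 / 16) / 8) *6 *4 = 269191771 / 672280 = 400.42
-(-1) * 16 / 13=16 / 13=1.23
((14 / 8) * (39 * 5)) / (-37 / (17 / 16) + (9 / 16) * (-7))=-7140 / 811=-8.80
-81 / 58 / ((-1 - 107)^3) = 1 / 902016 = 0.00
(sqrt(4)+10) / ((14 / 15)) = 90 / 7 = 12.86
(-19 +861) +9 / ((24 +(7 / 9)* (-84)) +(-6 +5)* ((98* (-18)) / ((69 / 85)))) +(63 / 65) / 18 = 8050681413 / 9560720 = 842.06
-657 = -657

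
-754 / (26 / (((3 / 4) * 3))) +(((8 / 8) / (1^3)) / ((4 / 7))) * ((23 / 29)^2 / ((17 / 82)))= -59.94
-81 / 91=-0.89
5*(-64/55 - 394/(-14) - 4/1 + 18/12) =18849/154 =122.40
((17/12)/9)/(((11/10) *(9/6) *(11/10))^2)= 170000/3557763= 0.05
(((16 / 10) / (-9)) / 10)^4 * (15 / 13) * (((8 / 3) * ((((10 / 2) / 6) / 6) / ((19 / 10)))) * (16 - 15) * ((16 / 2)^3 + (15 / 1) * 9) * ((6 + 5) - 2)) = 662528 / 5064271875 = 0.00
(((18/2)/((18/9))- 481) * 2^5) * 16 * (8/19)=-1951744/19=-102723.37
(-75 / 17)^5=-2373046875 / 1419857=-1671.33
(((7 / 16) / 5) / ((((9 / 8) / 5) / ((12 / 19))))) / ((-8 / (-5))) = 35 / 228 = 0.15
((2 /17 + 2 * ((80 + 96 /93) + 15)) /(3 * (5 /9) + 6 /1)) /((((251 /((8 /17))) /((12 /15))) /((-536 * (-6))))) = 6253756416 /51720307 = 120.91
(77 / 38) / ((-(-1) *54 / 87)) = 2233 / 684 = 3.26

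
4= 4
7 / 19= 0.37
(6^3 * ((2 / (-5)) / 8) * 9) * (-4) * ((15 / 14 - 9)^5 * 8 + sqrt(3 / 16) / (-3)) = -8189382633786 / 84035 - 162 * sqrt(3) / 5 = -97452101.50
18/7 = 2.57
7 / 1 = 7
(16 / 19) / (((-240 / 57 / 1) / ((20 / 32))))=-1 / 8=-0.12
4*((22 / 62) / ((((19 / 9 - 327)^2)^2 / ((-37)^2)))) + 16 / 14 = 4532118209925605 / 3965602828522048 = 1.14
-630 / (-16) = 315 / 8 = 39.38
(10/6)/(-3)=-5/9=-0.56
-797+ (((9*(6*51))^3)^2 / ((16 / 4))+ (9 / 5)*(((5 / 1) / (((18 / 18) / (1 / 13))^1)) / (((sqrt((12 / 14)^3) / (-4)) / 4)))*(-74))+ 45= 2072*sqrt(42) / 13+ 109074598791170474272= 109074598791170475304.93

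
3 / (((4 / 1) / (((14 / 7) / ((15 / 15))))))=3 / 2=1.50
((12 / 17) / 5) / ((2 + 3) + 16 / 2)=12 / 1105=0.01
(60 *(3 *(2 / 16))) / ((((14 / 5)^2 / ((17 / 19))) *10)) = 3825 / 14896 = 0.26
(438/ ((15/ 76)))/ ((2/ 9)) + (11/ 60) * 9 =199761/ 20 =9988.05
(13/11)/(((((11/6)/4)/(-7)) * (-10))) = 1.80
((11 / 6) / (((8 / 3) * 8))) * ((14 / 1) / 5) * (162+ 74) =4543 / 80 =56.79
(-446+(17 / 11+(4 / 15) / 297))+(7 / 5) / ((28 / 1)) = -7919273 / 17820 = -444.40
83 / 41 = 2.02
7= 7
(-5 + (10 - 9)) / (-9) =4 / 9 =0.44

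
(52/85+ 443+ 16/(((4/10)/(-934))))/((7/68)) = -12551572/35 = -358616.34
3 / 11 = 0.27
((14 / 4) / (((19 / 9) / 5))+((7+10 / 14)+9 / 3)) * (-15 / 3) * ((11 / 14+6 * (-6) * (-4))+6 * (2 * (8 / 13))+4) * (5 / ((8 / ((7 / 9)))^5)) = -410680374125 / 637232873472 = -0.64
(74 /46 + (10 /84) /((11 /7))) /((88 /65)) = 166205 /133584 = 1.24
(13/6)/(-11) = -13/66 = -0.20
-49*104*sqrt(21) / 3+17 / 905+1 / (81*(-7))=8734 / 513135 - 5096*sqrt(21) / 3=-7784.25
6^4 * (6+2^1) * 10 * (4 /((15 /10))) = 276480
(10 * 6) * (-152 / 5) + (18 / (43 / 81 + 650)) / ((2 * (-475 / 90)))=-1824.00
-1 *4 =-4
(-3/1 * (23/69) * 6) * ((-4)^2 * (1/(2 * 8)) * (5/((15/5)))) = -10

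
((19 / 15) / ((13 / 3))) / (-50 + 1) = -19 / 3185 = -0.01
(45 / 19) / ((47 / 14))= 630 / 893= 0.71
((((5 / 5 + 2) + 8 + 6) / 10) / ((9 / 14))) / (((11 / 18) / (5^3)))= 5950 / 11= 540.91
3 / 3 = 1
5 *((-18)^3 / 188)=-7290 / 47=-155.11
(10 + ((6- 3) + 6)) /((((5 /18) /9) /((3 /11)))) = 9234 /55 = 167.89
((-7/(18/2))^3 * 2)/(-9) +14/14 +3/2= 34177/13122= 2.60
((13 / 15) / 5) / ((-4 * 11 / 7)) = -91 / 3300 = -0.03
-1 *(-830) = 830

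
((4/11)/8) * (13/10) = 13/220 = 0.06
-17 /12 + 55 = 643 /12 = 53.58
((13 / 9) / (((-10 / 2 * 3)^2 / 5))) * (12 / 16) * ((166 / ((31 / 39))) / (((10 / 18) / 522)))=3661047 / 775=4723.93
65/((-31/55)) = -3575/31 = -115.32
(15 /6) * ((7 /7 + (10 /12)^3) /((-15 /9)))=-341 /144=-2.37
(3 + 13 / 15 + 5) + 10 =18.87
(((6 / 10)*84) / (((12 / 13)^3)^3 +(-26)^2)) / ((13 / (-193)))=-9918469836639 / 8967251695625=-1.11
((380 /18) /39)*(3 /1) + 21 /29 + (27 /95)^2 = 74375672 /30621825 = 2.43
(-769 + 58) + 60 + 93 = -558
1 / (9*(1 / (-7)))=-7 / 9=-0.78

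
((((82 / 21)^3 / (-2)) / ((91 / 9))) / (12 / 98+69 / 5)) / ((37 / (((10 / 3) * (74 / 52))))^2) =-34460500 / 9914518341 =-0.00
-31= -31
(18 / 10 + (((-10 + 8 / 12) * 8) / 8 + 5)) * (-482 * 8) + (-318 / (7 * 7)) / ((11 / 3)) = 78964282 / 8085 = 9766.76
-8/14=-4/7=-0.57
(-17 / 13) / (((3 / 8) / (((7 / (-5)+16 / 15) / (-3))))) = -136 / 351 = -0.39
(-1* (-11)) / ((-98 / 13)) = -143 / 98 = -1.46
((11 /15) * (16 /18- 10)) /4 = -451 /270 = -1.67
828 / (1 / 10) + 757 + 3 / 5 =45188 / 5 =9037.60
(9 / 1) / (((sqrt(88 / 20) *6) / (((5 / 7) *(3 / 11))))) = 45 *sqrt(110) / 3388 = 0.14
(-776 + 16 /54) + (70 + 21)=-18487 /27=-684.70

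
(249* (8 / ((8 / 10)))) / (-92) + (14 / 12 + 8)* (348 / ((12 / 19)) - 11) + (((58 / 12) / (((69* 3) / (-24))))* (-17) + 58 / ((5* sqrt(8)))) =29* sqrt(2) / 10 + 2042039 / 414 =4936.56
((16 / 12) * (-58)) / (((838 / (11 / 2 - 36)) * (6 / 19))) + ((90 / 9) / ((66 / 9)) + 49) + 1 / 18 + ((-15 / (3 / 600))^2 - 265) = 248880312463 / 27654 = 8999794.33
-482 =-482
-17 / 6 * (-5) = 85 / 6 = 14.17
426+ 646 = 1072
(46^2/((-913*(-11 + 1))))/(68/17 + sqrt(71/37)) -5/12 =-10012817/28540380 -1058*sqrt(2627)/2378365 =-0.37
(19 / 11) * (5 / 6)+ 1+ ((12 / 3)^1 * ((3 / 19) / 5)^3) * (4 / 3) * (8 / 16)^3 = 138038563 / 56586750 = 2.44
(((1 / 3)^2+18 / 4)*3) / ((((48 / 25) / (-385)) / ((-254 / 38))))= 101457125 / 5472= 18541.14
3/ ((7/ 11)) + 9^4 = 45960/ 7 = 6565.71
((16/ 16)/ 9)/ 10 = 1/ 90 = 0.01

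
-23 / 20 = -1.15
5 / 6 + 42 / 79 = 647 / 474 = 1.36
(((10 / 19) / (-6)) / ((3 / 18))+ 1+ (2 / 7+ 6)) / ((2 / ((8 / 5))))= 3596 / 665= 5.41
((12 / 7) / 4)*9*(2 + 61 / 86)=10.45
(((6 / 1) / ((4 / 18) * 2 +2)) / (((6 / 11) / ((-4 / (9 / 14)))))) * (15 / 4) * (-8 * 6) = 5040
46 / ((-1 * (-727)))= 46 / 727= 0.06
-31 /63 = -0.49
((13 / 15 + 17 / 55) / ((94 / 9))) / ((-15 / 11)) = -97 / 1175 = -0.08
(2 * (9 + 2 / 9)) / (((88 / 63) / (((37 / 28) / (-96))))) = -3071 / 16896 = -0.18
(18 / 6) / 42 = 1 / 14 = 0.07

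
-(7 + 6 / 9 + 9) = -50 / 3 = -16.67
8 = 8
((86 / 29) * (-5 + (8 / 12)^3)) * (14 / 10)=-76454 / 3915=-19.53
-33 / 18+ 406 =2425 / 6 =404.17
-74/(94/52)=-1924/47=-40.94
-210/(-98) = 15/7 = 2.14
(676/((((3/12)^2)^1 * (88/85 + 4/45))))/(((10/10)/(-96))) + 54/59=-2343262446/2537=-923635.18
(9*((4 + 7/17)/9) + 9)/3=76/17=4.47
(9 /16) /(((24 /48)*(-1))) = -9 /8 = -1.12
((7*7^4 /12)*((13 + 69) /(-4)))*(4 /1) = -689087 /6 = -114847.83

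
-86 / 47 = -1.83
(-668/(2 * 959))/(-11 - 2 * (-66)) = -334/116039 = -0.00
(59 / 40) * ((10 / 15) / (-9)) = -59 / 540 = -0.11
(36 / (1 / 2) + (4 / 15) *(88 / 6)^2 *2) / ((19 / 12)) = 100832 / 855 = 117.93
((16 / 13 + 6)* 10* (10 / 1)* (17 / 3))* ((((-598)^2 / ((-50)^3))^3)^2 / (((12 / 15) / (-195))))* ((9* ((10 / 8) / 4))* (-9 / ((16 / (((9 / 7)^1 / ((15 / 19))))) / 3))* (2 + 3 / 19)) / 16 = 12193051952090258880774461076198501711 / 21362304687500000000000000000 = 570774180.52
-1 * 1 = -1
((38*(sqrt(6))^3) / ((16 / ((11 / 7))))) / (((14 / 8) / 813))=509751*sqrt(6) / 49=25482.24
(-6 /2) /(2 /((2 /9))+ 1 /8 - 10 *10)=24 /727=0.03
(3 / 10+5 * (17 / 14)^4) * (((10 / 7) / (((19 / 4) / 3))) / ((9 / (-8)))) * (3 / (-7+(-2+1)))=2145649 / 638666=3.36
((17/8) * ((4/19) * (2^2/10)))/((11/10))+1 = 243/209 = 1.16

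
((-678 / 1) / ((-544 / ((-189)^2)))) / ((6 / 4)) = 4036473 / 136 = 29679.95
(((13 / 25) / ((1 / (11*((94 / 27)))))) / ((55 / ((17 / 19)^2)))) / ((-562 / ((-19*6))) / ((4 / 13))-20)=-1412632 / 19387125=-0.07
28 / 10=14 / 5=2.80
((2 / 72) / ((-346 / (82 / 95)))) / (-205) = 0.00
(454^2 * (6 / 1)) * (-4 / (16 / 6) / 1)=-1855044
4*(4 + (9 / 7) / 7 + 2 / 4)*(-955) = -876690 / 49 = -17891.63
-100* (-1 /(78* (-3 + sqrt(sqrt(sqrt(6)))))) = -100 /(234 - 78* 6^(1 /8)) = -0.73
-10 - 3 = -13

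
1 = 1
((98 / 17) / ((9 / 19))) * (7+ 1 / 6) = 40033 / 459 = 87.22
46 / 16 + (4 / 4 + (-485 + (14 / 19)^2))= -1387921 / 2888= -480.58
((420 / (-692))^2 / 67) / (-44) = -11025 / 88230692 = -0.00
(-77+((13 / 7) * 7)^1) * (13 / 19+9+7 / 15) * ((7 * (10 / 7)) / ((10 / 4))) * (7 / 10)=-2592128 / 1425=-1819.04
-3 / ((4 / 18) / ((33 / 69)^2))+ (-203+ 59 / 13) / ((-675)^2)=-1290238601 / 417777750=-3.09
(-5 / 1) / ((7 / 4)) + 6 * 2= 64 / 7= 9.14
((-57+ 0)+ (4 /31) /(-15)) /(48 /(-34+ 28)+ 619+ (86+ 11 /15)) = -26509 /324446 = -0.08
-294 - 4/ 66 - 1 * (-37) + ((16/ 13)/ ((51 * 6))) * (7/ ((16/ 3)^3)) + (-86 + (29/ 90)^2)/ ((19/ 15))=-1037184839677/ 3192583680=-324.87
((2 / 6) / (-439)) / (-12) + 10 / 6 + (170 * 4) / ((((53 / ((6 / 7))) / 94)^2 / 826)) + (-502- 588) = 403043456150563 / 310754052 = 1296985.36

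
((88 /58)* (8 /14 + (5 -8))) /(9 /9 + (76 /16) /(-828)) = -2477376 /668479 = -3.71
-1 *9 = -9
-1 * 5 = -5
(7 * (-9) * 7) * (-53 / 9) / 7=371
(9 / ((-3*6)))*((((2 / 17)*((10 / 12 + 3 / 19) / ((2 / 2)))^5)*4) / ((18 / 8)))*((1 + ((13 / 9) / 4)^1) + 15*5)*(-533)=26995673461084081 / 6628239699912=4072.83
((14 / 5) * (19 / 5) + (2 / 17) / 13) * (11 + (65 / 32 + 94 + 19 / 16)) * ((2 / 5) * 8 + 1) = 1069682607 / 221000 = 4840.19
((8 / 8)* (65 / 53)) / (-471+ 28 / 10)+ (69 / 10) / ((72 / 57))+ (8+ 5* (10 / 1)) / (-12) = 0.63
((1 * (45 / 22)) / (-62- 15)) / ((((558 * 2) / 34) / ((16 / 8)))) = -85 / 52514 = -0.00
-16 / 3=-5.33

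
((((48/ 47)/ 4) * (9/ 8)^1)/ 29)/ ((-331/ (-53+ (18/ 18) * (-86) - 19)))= 2133/ 451153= 0.00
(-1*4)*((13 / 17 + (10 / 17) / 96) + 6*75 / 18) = -1237 / 12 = -103.08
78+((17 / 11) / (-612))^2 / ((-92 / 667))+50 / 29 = 1450233527 / 18190656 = 79.72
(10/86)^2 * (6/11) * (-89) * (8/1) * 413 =-44108400/20339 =-2168.66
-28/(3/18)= -168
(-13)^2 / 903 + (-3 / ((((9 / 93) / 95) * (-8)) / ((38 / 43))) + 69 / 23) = 1186567 / 3612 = 328.51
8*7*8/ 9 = 49.78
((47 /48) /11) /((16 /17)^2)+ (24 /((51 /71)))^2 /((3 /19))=276190717423 /39063552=7070.29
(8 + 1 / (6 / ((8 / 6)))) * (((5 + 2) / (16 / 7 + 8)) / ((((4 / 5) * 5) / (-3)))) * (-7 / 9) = 12691 / 3888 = 3.26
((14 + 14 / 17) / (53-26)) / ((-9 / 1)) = -28 / 459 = -0.06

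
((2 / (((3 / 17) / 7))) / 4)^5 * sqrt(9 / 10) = 23863536599 * sqrt(10) / 25920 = 2911386.14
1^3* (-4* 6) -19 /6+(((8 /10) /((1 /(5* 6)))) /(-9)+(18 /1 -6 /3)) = -83 /6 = -13.83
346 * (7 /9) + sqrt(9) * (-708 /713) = 1707770 /6417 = 266.13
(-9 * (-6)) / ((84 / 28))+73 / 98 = 1837 / 98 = 18.74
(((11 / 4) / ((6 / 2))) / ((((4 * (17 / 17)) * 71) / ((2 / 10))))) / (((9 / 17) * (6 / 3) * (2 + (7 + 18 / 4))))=187 / 4140720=0.00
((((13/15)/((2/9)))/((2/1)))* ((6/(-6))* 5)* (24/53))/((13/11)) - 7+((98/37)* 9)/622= -10.70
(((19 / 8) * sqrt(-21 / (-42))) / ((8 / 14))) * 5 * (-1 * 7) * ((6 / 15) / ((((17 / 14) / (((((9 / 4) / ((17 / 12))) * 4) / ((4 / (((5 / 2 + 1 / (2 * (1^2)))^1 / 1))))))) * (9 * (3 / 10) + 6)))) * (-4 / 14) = 125685 * sqrt(2) / 33524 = 5.30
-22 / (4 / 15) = -165 / 2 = -82.50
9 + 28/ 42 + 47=170/ 3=56.67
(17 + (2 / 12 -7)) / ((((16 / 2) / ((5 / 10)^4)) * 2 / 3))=61 / 512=0.12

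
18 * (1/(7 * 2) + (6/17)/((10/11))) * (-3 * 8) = -118152/595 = -198.57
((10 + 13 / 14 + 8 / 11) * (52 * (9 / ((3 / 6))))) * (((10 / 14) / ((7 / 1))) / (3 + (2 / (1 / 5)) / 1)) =323100 / 3773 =85.63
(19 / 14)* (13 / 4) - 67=-3505 / 56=-62.59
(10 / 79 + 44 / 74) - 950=-2774742 / 2923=-949.28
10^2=100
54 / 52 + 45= 1197 / 26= 46.04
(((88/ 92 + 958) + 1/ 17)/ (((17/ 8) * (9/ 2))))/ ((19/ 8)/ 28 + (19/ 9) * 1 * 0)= 1343910400/ 1136637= 1182.36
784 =784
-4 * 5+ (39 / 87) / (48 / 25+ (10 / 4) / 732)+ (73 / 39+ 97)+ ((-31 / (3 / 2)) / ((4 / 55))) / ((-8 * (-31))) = 33104107071 / 424634704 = 77.96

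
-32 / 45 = -0.71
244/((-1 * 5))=-244/5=-48.80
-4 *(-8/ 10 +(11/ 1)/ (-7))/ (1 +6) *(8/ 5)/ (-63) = -2656/ 77175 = -0.03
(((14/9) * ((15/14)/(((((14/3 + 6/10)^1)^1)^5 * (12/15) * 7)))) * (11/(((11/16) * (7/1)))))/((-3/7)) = -8437500/21539394793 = -0.00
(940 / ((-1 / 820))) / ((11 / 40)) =-30832000 / 11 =-2802909.09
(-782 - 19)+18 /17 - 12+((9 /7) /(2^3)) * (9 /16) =-12366111 /15232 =-811.85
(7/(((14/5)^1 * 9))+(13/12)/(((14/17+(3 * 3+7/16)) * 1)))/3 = 19259/150714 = 0.13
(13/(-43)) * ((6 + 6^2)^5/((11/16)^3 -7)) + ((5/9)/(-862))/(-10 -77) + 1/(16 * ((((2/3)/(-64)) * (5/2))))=23484894220490106479/3967545195990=5919250.58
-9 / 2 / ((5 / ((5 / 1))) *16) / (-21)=3 / 224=0.01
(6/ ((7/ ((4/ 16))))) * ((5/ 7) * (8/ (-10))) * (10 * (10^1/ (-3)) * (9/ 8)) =225/ 49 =4.59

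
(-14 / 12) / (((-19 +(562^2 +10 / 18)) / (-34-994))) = 5397 / 1421215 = 0.00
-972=-972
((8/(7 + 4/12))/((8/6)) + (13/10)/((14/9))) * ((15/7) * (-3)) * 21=-68769/308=-223.28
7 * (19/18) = 133/18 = 7.39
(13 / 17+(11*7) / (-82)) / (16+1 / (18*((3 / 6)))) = -2187 / 202130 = -0.01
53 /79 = 0.67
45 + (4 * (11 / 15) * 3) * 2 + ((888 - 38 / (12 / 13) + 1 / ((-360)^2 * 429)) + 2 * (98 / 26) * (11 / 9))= 51075303841 / 55598400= 918.65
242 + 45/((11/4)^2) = 30002/121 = 247.95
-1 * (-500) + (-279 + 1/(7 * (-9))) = 13922/63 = 220.98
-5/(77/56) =-3.64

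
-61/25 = -2.44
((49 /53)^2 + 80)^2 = 51583948641 /7890481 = 6537.49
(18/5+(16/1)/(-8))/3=0.53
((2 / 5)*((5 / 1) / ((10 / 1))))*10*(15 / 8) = 15 / 4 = 3.75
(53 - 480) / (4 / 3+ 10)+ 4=-1145 / 34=-33.68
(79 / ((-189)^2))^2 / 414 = 6241 / 528259794174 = 0.00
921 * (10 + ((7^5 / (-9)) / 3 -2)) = -5093437 / 9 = -565937.44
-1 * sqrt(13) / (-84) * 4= sqrt(13) / 21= 0.17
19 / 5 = 3.80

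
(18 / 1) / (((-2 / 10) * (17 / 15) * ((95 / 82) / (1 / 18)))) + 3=-261 / 323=-0.81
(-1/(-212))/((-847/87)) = -87/179564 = -0.00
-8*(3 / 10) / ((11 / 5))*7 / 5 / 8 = -21 / 110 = -0.19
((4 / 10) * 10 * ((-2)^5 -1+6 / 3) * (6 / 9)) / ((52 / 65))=-310 / 3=-103.33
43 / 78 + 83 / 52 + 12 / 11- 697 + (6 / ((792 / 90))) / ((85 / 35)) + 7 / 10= -101049023 / 145860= -692.78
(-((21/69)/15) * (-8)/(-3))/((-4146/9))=28/238395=0.00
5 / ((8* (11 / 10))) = 25 / 44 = 0.57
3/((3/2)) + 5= 7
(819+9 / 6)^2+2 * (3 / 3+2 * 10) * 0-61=2692637 / 4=673159.25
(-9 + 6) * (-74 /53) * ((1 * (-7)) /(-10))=777 /265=2.93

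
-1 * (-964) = 964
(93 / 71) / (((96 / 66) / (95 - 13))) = 41943 / 568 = 73.84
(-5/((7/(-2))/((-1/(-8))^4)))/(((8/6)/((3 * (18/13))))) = 405/372736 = 0.00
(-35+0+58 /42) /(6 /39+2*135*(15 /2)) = -9178 /552867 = -0.02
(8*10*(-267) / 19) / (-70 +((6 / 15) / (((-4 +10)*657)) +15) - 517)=210502800 / 107104121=1.97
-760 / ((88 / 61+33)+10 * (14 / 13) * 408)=-0.17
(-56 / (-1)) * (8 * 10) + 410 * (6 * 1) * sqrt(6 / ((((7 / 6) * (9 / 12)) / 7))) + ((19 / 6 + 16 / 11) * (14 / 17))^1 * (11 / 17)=3886295 / 867 + 9840 * sqrt(3)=21525.84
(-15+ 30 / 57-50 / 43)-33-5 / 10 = -80289 / 1634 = -49.14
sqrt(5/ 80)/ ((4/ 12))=3/ 4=0.75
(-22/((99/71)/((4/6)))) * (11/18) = -1562/243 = -6.43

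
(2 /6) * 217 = 217 /3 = 72.33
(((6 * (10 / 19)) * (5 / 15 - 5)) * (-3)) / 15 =56 / 19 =2.95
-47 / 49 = -0.96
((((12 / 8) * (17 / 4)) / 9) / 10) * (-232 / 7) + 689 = 144197 / 210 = 686.65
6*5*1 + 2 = 32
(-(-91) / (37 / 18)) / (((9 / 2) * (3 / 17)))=6188 / 111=55.75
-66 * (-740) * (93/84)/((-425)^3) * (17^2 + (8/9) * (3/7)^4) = -52534235622/258039971875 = -0.20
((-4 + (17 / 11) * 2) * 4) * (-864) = 34560 / 11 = 3141.82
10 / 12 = 5 / 6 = 0.83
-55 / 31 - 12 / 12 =-86 / 31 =-2.77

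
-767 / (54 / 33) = -468.72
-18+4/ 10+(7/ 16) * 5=-1233/ 80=-15.41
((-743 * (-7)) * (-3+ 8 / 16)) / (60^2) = -5201 / 1440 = -3.61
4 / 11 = 0.36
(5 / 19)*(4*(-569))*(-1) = 11380 / 19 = 598.95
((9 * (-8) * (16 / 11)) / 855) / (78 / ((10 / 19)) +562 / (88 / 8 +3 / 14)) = -20096 / 32536493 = -0.00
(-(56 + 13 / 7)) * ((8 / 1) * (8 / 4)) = -6480 / 7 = -925.71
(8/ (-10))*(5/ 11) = -4/ 11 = -0.36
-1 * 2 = -2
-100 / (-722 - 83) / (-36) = -5 / 1449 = -0.00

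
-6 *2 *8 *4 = -384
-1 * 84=-84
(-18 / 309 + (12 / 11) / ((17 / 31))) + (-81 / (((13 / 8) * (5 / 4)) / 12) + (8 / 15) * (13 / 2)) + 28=-445.13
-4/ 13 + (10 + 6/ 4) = 291/ 26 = 11.19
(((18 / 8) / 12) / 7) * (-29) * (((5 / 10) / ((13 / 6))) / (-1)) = 261 / 1456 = 0.18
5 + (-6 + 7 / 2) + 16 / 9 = 77 / 18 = 4.28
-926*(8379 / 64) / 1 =-3879477 / 32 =-121233.66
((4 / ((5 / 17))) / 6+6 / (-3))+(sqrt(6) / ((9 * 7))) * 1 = sqrt(6) / 63+4 / 15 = 0.31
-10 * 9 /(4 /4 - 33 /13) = 117 /2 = 58.50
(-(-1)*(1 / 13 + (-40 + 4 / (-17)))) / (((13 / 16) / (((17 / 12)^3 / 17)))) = -150875 / 18252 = -8.27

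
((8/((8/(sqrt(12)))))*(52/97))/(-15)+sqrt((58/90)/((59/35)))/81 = -104*sqrt(3)/1455+sqrt(11977)/14337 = -0.12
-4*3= -12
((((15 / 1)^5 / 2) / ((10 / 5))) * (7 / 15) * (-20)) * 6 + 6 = -10631244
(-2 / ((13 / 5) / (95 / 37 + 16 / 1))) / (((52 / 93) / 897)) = -22042395 / 962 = -22913.09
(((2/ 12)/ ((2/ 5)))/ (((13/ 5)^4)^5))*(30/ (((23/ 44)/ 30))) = 1573562622070312500/ 437114166822258387092423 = 0.00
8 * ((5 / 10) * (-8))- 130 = -162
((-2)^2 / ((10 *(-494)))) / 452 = -1 / 558220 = -0.00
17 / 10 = 1.70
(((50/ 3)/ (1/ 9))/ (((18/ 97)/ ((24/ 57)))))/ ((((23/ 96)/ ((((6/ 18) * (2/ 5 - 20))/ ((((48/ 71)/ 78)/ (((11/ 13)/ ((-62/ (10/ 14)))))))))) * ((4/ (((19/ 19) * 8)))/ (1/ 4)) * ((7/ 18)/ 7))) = 1272717600/ 13547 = 93948.30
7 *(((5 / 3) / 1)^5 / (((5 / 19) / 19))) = 1579375 / 243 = 6499.49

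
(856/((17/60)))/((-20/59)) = -151512/17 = -8912.47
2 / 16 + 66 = 66.12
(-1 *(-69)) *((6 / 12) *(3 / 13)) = 207 / 26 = 7.96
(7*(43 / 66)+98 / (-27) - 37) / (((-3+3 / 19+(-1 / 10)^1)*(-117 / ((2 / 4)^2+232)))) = -1890863375 / 77698764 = -24.34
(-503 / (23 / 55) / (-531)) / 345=5533 / 842697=0.01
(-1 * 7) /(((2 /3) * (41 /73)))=-1533 /82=-18.70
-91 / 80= -1.14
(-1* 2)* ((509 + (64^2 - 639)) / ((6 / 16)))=-21152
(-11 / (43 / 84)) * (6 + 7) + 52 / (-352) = -1057615 / 3784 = -279.50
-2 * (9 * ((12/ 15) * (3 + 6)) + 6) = -708/ 5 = -141.60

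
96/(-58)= -48/29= -1.66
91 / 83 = 1.10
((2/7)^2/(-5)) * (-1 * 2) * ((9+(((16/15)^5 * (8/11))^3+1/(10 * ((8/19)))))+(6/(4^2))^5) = 195905868265519119285533191/584888353520625000000000000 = 0.33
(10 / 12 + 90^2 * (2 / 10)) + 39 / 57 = 184853 / 114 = 1621.52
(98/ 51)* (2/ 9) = 196/ 459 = 0.43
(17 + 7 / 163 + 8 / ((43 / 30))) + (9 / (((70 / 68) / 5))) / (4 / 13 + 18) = 8590179 / 343441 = 25.01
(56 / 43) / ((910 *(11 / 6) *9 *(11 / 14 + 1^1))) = 112 / 2305875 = 0.00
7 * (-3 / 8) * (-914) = 9597 / 4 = 2399.25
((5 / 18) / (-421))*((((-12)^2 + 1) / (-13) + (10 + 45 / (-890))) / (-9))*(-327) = 506305 / 17535492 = 0.03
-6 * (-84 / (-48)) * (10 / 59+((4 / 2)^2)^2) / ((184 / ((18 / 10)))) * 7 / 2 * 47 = -29660337 / 108560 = -273.22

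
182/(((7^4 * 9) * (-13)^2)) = 2/40131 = 0.00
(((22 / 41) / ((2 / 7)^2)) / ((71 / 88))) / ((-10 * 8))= -5929 / 58220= -0.10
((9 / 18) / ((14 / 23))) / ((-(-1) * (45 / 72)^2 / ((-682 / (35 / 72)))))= -18070272 / 6125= -2950.25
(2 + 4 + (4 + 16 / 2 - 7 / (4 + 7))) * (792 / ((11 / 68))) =935136 / 11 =85012.36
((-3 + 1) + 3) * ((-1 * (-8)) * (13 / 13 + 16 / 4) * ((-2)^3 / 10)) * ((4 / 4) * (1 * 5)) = -160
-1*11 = -11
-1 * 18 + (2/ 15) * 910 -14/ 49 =2164/ 21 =103.05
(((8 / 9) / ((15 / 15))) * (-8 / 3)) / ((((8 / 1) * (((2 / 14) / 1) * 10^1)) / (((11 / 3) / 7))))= -44 / 405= -0.11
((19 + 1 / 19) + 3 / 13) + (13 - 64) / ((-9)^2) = 124402 / 6669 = 18.65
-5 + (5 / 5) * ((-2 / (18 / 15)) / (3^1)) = -50 / 9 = -5.56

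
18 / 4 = 9 / 2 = 4.50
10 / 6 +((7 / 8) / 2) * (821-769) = 293 / 12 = 24.42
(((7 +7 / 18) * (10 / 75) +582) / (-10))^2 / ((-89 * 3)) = -6194162209 / 486607500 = -12.73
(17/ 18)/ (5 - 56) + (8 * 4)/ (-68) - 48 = -44513/ 918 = -48.49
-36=-36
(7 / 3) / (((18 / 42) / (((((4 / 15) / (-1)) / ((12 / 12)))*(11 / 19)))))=-2156 / 2565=-0.84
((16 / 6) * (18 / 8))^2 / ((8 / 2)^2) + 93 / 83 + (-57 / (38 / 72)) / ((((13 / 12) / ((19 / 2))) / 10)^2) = -46598268489 / 56108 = -830510.24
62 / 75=0.83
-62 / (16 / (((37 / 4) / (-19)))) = 1147 / 608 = 1.89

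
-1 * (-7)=7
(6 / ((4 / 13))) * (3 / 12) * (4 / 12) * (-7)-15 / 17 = -1667 / 136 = -12.26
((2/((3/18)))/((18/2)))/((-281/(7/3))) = -28/2529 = -0.01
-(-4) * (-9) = -36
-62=-62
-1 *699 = -699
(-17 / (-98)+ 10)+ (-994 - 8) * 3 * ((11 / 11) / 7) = -41087 / 98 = -419.26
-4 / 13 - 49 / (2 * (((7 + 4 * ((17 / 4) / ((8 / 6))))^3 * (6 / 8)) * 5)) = -29663876 / 96142605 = -0.31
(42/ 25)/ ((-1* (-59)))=42/ 1475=0.03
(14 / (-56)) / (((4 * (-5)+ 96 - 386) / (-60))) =-3 / 62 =-0.05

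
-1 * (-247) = 247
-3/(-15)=0.20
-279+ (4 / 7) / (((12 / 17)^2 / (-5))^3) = -4475102813 / 5225472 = -856.40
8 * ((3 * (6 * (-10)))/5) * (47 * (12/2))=-81216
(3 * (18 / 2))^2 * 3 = 2187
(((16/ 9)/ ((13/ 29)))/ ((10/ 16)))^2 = 40.26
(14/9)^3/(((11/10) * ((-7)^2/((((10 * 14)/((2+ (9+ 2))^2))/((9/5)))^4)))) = 134456000000000/42917762259797139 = 0.00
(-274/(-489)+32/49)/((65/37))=1075738/1557465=0.69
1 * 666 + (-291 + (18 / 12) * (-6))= 366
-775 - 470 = -1245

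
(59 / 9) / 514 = 59 / 4626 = 0.01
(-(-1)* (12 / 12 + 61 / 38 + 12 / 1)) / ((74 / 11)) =165 / 76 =2.17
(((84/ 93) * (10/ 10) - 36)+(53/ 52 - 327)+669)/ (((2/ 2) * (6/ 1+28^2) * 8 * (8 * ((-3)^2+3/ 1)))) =165457/ 326010880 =0.00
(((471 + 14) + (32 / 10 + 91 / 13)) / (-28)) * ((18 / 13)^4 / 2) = -32490072 / 999635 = -32.50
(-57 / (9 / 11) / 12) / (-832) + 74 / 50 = 1113449 / 748800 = 1.49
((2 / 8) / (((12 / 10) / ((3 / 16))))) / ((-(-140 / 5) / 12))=0.02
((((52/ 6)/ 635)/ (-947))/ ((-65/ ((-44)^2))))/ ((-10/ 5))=-1936/ 9020175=-0.00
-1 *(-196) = 196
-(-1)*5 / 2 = 5 / 2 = 2.50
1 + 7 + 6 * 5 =38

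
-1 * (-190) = 190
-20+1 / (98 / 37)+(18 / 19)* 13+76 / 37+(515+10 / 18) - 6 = 312691027 / 620046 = 504.30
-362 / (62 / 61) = -11041 / 31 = -356.16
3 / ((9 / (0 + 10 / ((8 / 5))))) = 25 / 12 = 2.08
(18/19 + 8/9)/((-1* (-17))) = 314/2907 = 0.11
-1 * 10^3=-1000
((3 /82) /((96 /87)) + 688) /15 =1805399 /39360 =45.87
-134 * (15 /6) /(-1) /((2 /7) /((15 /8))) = 35175 /16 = 2198.44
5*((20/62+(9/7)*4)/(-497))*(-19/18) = 56335/970641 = 0.06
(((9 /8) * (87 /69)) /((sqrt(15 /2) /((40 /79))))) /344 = 87 * sqrt(30) /625048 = 0.00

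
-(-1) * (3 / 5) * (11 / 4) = 1.65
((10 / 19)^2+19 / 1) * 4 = 27836 / 361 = 77.11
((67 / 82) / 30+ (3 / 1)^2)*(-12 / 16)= -22207 / 3280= -6.77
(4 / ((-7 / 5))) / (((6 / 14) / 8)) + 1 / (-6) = -107 / 2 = -53.50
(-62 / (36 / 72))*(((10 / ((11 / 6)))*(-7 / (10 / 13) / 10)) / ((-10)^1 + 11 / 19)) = -643188 / 9845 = -65.33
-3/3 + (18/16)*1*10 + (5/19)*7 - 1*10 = 159/76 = 2.09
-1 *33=-33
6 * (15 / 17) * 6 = 540 / 17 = 31.76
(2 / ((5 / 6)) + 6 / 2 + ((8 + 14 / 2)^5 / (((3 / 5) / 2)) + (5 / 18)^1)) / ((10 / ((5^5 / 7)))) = 28476626375 / 252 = 113002485.62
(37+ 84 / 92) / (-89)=-872 / 2047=-0.43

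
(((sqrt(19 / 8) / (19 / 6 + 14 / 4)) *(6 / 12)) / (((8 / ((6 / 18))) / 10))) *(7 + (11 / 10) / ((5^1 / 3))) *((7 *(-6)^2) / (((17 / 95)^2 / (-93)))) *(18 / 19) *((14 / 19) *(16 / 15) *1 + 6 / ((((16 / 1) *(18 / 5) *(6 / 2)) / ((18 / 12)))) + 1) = -112848365133 *sqrt(38) / 1479680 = -470131.41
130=130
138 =138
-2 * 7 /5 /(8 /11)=-77 /20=-3.85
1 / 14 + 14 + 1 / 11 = 2181 / 154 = 14.16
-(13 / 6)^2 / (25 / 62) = -5239 / 450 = -11.64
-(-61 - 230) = 291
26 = 26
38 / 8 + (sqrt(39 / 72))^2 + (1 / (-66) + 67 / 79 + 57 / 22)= 181771 / 20856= 8.72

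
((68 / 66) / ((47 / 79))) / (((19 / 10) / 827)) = 22213220 / 29469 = 753.78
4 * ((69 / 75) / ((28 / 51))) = 1173 / 175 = 6.70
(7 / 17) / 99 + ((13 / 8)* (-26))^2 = 48068275 / 26928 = 1785.07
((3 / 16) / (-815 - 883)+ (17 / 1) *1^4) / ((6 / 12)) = 153951 / 4528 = 34.00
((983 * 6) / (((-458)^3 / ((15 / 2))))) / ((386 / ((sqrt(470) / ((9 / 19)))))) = -93385 * sqrt(470) / 37083758032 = -0.00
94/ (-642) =-47/ 321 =-0.15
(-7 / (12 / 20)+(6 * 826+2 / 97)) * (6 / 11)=2877614 / 1067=2696.92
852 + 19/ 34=28987/ 34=852.56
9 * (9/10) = 81/10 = 8.10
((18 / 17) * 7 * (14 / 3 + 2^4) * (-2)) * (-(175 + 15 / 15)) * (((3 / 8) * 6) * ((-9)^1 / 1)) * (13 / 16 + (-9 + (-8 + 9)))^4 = -101449533425625 / 34816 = -2913876764.29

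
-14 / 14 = -1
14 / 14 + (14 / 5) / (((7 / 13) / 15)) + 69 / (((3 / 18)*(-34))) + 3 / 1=69.82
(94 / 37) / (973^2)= 94 / 35028973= 0.00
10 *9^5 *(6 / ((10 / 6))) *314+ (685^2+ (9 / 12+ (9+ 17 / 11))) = 29390201821 / 44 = 667959132.30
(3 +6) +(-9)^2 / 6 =45 / 2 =22.50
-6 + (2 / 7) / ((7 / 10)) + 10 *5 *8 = 19326 / 49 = 394.41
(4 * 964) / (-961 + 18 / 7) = -26992 / 6709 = -4.02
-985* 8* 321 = -2529480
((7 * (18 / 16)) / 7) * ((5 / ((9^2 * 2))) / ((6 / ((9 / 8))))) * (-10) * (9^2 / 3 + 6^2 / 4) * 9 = -675 / 32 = -21.09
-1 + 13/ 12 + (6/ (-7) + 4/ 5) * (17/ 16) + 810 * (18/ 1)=12247219/ 840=14580.02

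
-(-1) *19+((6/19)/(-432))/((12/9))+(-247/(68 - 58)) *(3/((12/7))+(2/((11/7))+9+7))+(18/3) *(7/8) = -44703787/100320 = -445.61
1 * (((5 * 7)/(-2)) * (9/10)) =-63/4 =-15.75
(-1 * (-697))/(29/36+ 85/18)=25092/199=126.09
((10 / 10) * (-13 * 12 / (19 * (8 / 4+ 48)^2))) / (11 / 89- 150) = 3471 / 158400625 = 0.00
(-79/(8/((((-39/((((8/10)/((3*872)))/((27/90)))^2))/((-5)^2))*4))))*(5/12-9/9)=-6918413229/200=-34592066.14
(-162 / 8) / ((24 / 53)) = -1431 / 32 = -44.72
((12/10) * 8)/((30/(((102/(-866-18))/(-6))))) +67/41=1.64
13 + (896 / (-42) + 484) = 1427 / 3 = 475.67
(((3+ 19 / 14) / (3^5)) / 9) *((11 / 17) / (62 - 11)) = 671 / 26545806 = 0.00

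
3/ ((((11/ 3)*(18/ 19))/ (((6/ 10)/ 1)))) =57/ 110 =0.52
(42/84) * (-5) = -5/2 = -2.50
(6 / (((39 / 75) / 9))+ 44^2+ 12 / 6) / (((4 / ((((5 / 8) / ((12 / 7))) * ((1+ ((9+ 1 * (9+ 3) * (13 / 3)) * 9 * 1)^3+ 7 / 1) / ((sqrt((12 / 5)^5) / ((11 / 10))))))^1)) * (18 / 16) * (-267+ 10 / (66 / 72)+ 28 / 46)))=-44564951751922525 * sqrt(15) / 13068050112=-13207732.94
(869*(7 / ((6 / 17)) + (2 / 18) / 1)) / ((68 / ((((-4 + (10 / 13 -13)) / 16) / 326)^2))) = 13889260891 / 5627860033536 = 0.00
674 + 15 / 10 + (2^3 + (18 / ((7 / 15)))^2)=212783 / 98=2171.26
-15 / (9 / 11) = -55 / 3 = -18.33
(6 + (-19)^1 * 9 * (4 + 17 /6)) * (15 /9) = -3875 /2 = -1937.50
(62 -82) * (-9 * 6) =1080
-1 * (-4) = 4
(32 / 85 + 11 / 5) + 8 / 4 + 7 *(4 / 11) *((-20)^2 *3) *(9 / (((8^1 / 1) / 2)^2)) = 1610779 / 935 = 1722.76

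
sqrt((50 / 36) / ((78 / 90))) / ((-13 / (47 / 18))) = -235*sqrt(390) / 18252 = -0.25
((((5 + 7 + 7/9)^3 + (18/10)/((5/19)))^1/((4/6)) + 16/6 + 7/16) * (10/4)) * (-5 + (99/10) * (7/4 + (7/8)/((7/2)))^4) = 234298555699/194400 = 1205239.48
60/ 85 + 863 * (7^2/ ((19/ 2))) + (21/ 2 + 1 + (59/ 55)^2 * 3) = 8729034203/ 1954150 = 4466.92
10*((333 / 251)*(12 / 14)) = 19980 / 1757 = 11.37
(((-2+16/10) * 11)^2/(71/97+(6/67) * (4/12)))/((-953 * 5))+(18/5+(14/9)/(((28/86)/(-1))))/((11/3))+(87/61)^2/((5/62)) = 1803062516483387/72421822534875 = 24.90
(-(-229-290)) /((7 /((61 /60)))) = 10553 /140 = 75.38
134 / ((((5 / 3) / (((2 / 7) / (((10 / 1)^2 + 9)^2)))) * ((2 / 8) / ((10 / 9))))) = 2144 / 249501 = 0.01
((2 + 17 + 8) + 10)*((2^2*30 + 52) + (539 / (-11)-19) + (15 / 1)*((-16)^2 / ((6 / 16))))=382728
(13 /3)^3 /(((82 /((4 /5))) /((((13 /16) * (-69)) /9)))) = -4.95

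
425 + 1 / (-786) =334049 / 786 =425.00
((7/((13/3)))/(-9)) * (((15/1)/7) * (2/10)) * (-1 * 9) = 9/13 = 0.69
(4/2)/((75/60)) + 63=323/5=64.60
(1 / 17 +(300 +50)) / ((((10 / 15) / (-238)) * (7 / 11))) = -196383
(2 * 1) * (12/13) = 24/13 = 1.85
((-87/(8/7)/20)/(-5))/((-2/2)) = -609/800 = -0.76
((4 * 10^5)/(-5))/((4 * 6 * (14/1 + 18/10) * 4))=-12500/237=-52.74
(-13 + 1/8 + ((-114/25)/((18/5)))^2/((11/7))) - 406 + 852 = 8596091/19800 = 434.15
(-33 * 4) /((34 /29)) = -1914 /17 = -112.59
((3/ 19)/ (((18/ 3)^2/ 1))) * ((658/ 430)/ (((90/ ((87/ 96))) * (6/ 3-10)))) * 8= -9541/ 141177600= -0.00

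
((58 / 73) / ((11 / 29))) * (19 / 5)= 31958 / 4015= 7.96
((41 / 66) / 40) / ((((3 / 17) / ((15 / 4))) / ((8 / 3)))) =697 / 792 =0.88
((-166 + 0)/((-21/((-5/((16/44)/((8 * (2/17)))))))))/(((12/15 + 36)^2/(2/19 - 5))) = 3537875/9568552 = 0.37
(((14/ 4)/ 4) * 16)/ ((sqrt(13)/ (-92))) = -1288 * sqrt(13)/ 13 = -357.23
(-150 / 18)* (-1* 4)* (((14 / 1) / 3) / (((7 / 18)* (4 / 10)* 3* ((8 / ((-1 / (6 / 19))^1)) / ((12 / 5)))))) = -950 / 3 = -316.67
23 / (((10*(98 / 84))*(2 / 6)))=207 / 35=5.91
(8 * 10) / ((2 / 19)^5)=12380495 / 2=6190247.50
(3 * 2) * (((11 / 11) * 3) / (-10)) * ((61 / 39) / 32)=-183 / 2080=-0.09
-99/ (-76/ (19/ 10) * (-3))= -0.82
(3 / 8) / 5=3 / 40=0.08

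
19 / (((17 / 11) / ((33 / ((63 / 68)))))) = 9196 / 21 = 437.90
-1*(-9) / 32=9 / 32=0.28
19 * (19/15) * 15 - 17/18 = 6481/18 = 360.06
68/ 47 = 1.45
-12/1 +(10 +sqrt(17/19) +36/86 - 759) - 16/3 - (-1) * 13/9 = -295850/387 +sqrt(323)/19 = -763.52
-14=-14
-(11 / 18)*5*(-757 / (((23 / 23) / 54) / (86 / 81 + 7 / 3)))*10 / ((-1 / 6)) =-228992500 / 9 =-25443611.11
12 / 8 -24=-45 / 2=-22.50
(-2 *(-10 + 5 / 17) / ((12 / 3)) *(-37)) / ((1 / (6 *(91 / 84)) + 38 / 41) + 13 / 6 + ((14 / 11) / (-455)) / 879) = -157312937925 / 2845019887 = -55.29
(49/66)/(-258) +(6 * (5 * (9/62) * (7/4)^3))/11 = 17895731/8445888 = 2.12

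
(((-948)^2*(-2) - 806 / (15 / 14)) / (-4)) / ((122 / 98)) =330411949 / 915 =361105.96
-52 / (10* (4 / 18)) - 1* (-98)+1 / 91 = 33948 / 455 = 74.61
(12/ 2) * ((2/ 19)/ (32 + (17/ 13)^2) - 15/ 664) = -0.12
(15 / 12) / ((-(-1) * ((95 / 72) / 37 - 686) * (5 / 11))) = -7326 / 1827409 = -0.00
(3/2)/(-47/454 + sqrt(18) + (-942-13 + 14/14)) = -294984003/187626474481-927522 * sqrt(2)/187626474481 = -0.00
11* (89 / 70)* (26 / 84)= 12727 / 2940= 4.33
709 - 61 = 648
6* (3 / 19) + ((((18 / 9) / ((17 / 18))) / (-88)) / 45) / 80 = 2692781 / 2842400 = 0.95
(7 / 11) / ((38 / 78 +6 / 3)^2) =0.10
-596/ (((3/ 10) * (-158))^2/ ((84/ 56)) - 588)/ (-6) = 3725/ 34119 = 0.11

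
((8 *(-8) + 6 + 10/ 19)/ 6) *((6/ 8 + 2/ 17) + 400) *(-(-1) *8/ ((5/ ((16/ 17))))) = -158756416/ 27455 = -5782.42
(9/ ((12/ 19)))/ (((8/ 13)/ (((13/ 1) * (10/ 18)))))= 16055/ 96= 167.24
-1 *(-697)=697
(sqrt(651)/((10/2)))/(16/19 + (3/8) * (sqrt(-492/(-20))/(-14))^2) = 29792 * sqrt(651)/132451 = 5.74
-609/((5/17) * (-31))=10353/155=66.79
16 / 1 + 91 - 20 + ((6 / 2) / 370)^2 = 11910309 / 136900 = 87.00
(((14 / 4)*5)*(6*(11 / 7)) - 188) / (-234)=23 / 234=0.10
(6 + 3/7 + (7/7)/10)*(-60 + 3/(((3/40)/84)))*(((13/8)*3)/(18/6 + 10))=226215/28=8079.11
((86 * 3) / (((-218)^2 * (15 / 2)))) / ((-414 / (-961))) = 41323 / 24593670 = 0.00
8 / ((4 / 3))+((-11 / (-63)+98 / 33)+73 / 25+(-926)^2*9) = 7717296.06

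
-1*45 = -45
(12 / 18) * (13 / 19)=26 / 57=0.46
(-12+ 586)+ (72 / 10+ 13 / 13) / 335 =961491 / 1675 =574.02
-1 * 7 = -7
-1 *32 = -32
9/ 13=0.69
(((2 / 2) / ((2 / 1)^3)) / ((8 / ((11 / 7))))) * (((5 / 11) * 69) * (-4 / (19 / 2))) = -345 / 1064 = -0.32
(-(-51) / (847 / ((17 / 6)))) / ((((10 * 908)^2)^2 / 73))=0.00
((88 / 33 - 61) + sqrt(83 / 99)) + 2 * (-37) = -397 / 3 + sqrt(913) / 33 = -131.42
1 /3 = 0.33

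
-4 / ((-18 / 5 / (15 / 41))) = 50 / 123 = 0.41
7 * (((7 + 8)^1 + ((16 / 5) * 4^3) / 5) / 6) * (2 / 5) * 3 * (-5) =-9793 / 25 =-391.72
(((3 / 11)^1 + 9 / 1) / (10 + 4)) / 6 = 17 / 154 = 0.11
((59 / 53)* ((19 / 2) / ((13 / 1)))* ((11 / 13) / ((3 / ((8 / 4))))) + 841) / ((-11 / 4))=-90443368 / 295581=-305.99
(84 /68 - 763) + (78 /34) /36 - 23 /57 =-762.10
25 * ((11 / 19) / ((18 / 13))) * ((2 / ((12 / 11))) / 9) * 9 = 39325 / 2052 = 19.16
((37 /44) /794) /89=37 /3109304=0.00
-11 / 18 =-0.61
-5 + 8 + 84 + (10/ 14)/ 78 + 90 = 96647/ 546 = 177.01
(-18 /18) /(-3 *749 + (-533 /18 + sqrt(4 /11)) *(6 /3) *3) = 27 *sqrt(11) /145505135 + 120021 /291010270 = 0.00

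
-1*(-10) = 10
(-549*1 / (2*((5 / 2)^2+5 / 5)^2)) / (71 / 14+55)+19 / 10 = 12823459 / 7072810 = 1.81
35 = 35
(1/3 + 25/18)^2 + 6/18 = 1069/324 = 3.30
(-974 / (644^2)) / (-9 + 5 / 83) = 40421 / 153867056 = 0.00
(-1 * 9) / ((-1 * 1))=9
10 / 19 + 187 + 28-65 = 2860 / 19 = 150.53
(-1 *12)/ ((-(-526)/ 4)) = -24/ 263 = -0.09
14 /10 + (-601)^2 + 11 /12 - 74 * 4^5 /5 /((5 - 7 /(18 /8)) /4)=335692151 /1020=329109.95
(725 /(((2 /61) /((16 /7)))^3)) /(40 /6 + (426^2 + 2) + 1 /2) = 8287411200 /6122893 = 1353.51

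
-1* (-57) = 57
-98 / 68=-49 / 34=-1.44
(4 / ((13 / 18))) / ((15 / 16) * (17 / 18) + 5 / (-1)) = -6912 / 5135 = -1.35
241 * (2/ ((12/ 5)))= 1205/ 6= 200.83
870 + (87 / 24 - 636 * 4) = -13363 / 8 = -1670.38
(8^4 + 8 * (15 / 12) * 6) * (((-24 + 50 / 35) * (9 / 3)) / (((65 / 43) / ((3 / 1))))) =-254122776 / 455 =-558511.60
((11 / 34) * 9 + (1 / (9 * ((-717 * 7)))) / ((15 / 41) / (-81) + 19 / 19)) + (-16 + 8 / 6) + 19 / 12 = -1912786907 / 188051892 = -10.17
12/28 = 3/7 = 0.43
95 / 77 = 1.23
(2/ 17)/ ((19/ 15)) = 30/ 323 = 0.09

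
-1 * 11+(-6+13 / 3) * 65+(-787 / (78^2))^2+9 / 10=-21915985483 / 185075280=-118.42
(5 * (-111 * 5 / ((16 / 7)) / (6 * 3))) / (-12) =6475 / 1152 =5.62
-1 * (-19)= 19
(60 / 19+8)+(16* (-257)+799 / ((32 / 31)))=-2022701 / 608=-3326.81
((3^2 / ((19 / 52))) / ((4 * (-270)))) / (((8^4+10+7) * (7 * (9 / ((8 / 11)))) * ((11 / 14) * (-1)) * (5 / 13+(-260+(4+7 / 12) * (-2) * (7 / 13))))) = -0.00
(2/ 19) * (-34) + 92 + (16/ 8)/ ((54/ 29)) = 45911/ 513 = 89.50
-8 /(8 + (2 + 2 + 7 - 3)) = -1 /2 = -0.50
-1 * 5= -5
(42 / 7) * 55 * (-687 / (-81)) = 25190 / 9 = 2798.89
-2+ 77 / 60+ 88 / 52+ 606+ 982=1239401 / 780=1588.98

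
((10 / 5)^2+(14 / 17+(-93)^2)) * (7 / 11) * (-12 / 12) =-1029805 / 187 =-5506.98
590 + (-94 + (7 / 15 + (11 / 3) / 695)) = 345048 / 695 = 496.47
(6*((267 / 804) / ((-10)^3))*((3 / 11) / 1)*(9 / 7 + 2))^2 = 339406929 / 106461124000000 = 0.00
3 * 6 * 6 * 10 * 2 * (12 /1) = 25920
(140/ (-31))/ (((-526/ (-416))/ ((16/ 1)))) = -465920/ 8153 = -57.15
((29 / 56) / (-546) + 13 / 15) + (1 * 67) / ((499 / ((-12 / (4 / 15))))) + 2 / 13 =-127717857 / 25429040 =-5.02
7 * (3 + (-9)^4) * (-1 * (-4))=183792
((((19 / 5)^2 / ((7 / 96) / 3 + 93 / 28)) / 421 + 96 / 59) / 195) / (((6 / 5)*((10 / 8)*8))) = 30079328 / 42986994375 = 0.00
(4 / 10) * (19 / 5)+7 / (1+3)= 327 / 100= 3.27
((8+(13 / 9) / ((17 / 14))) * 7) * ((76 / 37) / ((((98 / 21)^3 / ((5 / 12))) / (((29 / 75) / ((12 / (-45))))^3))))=-8804429 / 5331200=-1.65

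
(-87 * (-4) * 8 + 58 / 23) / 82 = 32045 / 943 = 33.98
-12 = -12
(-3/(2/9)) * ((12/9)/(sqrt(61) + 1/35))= 105/12454 -3675 * sqrt(61)/12454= -2.30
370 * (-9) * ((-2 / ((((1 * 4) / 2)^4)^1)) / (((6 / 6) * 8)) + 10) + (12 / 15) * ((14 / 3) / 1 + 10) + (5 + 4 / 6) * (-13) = -15988753 / 480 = -33309.90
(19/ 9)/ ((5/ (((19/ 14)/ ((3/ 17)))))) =6137/ 1890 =3.25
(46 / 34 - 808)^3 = -2578679858097 / 4913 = -524868686.77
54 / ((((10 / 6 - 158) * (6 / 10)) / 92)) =-24840 / 469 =-52.96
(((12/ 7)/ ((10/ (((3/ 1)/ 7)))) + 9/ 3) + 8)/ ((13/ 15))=8139/ 637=12.78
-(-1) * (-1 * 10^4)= -10000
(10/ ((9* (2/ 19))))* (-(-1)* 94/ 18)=4465/ 81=55.12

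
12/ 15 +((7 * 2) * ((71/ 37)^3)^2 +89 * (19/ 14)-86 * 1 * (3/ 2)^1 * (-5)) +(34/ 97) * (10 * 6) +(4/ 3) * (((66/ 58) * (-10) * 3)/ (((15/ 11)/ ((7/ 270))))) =20266724651975481343/ 13640864054297130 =1485.74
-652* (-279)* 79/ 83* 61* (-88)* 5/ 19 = -385710446880/ 1577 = -244584937.78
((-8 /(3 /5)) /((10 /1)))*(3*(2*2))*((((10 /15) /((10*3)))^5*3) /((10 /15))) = -8 /20503125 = -0.00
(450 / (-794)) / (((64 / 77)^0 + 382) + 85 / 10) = -50 / 34539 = -0.00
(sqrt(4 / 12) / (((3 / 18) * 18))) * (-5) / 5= -sqrt(3) / 9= -0.19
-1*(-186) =186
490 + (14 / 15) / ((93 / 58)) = 684362 / 1395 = 490.58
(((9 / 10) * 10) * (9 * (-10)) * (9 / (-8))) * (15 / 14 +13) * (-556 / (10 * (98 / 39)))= -778526073 / 2744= -283719.41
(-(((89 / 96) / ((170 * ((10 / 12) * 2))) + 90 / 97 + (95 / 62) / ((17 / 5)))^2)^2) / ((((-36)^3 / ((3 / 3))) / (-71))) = -11582765994680308530289252749985511 / 2087934309740328915004135833600000000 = -0.01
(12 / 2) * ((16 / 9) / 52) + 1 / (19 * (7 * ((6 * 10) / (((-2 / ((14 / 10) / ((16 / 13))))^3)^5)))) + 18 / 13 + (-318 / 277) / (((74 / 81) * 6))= 520574046403608572432657676479617953 / 662497150396288162213968568231689134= 0.79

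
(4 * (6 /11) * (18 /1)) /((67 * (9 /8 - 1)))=3456 /737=4.69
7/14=1/2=0.50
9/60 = 3/20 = 0.15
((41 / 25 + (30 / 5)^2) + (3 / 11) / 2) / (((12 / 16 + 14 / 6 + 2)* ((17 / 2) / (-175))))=-1745268 / 11407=-153.00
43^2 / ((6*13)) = 1849 / 78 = 23.71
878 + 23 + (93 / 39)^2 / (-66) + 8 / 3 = 10078537 / 11154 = 903.58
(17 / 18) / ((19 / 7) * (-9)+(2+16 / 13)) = -1547 / 34722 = -0.04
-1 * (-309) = 309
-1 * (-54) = 54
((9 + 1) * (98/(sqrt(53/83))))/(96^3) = 245 * sqrt(4399)/11722752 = 0.00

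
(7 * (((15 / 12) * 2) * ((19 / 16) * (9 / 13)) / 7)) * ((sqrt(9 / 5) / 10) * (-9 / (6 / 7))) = -10773 * sqrt(5) / 8320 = -2.90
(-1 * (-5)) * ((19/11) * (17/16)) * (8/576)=0.13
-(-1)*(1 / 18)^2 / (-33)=-1 / 10692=-0.00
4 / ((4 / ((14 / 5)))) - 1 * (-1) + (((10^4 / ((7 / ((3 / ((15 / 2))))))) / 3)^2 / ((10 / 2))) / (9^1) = 16075411 / 19845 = 810.05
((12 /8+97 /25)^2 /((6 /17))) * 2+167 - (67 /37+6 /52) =1187199647 /3607500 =329.09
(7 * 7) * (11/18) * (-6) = -539/3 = -179.67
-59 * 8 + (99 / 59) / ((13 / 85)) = -353609 / 767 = -461.03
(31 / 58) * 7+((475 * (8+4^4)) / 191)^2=912067196377 / 2115898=431054.43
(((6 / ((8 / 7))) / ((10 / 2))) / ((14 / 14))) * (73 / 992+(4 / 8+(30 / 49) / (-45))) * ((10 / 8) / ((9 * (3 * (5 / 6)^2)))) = 0.04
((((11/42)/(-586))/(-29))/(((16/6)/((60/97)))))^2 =27225/2130349011735616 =0.00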